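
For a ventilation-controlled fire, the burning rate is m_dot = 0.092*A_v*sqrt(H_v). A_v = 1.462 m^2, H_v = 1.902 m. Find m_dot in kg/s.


sqrt(H_v) = 1.3791
m_dot = 0.092 * 1.462 * 1.3791 = 0.18550 kg/s

0.18550 kg/s


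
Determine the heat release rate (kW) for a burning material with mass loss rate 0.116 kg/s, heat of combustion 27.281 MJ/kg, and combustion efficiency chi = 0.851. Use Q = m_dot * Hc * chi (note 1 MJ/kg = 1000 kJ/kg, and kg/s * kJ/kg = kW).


Hc = 27.281 MJ/kg = 27.281 * 1000 kJ/kg = 27281 kJ/kg
Q = 0.116 kg/s * 27281 kJ/kg * 0.851 = 2693.1 kW

2693.1 kW


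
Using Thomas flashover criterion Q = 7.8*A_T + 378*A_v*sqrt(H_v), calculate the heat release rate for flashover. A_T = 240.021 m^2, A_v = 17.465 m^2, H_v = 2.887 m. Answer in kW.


7.8*A_T = 1872.2
sqrt(H_v) = 1.6991
378*A_v*sqrt(H_v) = 11217
Q = 1872.2 + 11217 = 13089 kW

13089 kW


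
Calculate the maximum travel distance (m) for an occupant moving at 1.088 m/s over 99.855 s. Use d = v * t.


d = 1.088 * 99.855 = 108.64 m

108.64 m


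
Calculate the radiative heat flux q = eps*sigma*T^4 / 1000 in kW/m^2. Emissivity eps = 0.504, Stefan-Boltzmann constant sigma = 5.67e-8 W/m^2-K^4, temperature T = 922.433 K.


T^4 = 7.2400e+11
q = 0.504 * 5.67e-8 * 7.2400e+11 / 1000 = 20.690 kW/m^2

20.690 kW/m^2


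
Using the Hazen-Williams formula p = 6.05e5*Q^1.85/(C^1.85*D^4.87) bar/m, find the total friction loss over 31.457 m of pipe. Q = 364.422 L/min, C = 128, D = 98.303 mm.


Q^1.85 = 54824
C^1.85 = 7913.0
D^4.87 = 5.0559e+09
p/m = 0.00082906 bar/m
p_total = 0.00082906 * 31.457 = 0.026080 bar

0.026080 bar


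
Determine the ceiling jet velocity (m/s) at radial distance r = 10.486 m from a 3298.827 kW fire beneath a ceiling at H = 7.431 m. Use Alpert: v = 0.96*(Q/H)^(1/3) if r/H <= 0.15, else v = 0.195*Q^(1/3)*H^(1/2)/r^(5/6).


r/H = 10.486 / 7.431 = 1.4111
r/H > 0.15, so v = 0.195*Q^(1/3)*H^(1/2)/r^(5/6)
Q^(1/3) = 14.886
H^(1/2) = 2.7260
r^(5/6) = 7.0877
v = 0.195 * 14.886 * 2.7260 / 7.0877 = 1.1164 m/s

1.1164 m/s


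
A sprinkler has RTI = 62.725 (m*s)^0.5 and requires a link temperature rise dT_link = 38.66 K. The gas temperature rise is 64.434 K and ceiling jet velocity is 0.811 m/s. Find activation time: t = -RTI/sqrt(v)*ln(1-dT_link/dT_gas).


dT_link/dT_gas = 0.59999
ln(1 - 0.59999) = -0.91628
t = -62.725 / sqrt(0.811) * -0.91628 = 63.820 s

63.820 s


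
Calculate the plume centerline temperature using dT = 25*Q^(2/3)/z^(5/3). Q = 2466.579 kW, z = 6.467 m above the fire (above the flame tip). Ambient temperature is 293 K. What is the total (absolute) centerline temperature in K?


Q^(2/3) = 182.56
z^(5/3) = 22.448
dT = 25 * 182.56 / 22.448 = 203.31 K
T = 293 + 203.31 = 496.31 K

496.31 K


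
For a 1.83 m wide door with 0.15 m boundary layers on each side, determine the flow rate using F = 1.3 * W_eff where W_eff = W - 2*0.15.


W_eff = 1.83 - 0.30 = 1.53 m
F = 1.3 * 1.53 = 1.989 persons/s

1.989 persons/s


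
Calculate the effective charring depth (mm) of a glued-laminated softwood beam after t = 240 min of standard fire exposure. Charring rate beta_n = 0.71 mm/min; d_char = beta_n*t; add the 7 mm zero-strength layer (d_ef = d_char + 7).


d_char = 0.71 * 240 = 170.4 mm
d_ef = 170.4 + 1.0*7 = 177.4 mm

177.4 mm


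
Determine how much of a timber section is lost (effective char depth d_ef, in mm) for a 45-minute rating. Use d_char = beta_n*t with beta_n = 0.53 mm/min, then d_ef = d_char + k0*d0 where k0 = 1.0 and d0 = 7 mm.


d_char = 0.53 * 45 = 23.85 mm
d_ef = 23.85 + 1.0*7 = 30.85 mm

30.85 mm


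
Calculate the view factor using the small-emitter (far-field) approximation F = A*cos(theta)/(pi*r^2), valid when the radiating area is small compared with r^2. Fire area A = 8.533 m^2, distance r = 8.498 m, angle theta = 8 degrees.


cos(8 deg) = 0.99027
pi*r^2 = 226.87
F = 8.533 * 0.99027 / 226.87 = 0.037245

0.037245


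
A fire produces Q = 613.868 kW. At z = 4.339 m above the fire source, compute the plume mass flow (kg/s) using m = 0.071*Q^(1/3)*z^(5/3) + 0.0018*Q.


Q^(1/3) = 8.4988
z^(5/3) = 11.543
First term = 0.071 * 8.4988 * 11.543 = 6.9652
Second term = 0.0018 * 613.868 = 1.1050
m = 8.0701 kg/s

8.0701 kg/s


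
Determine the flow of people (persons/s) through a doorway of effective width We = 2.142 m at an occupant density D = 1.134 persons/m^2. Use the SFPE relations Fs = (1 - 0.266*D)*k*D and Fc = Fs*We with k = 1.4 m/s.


1 - 0.266*D = 1 - 0.266*1.134 = 0.69836
Fs = 0.69836 * 1.4 * 1.134 = 1.1087 persons/(s*m)
Fc = 1.1087 * 2.142 = 2.3749 persons/s

2.3749 persons/s


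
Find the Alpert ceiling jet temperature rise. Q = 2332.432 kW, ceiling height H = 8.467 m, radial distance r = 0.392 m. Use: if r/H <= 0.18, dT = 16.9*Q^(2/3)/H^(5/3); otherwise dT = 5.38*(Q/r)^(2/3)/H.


r/H = 0.392 / 8.467 = 0.046297
r/H <= 0.18, so dT = 16.9*Q^(2/3)/H^(5/3)
Q^(2/3) = 175.88
H^(5/3) = 35.174
dT = 16.9 * 175.88 / 35.174 = 84.504 K

84.504 K


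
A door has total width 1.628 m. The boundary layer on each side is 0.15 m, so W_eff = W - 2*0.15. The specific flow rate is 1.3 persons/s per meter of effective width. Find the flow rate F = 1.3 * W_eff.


W_eff = 1.628 - 0.30 = 1.328 m
F = 1.3 * 1.328 = 1.7264 persons/s

1.7264 persons/s


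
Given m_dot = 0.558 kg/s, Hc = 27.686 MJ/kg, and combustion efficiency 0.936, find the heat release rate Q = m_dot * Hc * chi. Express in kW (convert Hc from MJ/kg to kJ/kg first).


Hc = 27.686 MJ/kg = 27.686 * 1000 kJ/kg = 27686 kJ/kg
Q = 0.558 kg/s * 27686 kJ/kg * 0.936 = 14460 kW

14460 kW


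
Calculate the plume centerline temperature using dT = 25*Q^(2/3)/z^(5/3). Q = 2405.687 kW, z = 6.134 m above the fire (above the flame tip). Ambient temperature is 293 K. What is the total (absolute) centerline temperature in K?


Q^(2/3) = 179.54
z^(5/3) = 20.554
dT = 25 * 179.54 / 20.554 = 218.37 K
T = 293 + 218.37 = 511.37 K

511.37 K


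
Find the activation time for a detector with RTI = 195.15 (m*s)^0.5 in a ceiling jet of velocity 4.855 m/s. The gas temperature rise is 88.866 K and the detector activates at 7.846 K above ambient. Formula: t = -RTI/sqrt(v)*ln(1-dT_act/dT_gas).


dT_act/dT_gas = 0.088290
ln(1 - 0.088290) = -0.092434
t = -195.15 / sqrt(4.855) * -0.092434 = 8.1866 s

8.1866 s


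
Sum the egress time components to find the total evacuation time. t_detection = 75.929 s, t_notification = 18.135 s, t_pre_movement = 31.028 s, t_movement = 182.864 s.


Total = 75.929 + 18.135 + 31.028 + 182.864 = 307.956 s

307.956 s


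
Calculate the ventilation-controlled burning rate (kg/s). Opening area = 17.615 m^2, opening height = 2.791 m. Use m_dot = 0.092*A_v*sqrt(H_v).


sqrt(H_v) = 1.6706
m_dot = 0.092 * 17.615 * 1.6706 = 2.7074 kg/s

2.7074 kg/s


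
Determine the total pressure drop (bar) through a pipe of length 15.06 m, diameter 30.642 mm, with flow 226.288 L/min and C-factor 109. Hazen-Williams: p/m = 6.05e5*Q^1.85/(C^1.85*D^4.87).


Q^1.85 = 22705
C^1.85 = 5878.1
D^4.87 = 1.7313e+07
p/m = 0.13498 bar/m
p_total = 0.13498 * 15.06 = 2.0328 bar

2.0328 bar


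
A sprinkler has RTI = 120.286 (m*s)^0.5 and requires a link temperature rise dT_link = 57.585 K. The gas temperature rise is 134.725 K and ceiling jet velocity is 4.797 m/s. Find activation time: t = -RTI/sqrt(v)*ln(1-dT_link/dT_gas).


dT_link/dT_gas = 0.42743
ln(1 - 0.42743) = -0.55761
t = -120.286 / sqrt(4.797) * -0.55761 = 30.624 s

30.624 s


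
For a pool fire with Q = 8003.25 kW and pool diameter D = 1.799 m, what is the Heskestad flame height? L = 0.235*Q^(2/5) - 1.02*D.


Q^(2/5) = 36.417
0.235 * Q^(2/5) = 8.5580
1.02 * D = 1.8350
L = 6.7231 m

6.7231 m


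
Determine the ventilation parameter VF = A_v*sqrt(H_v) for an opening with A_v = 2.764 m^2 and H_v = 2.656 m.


sqrt(H_v) = 1.6297
VF = 2.764 * 1.6297 = 4.5046 m^(5/2)

4.5046 m^(5/2)


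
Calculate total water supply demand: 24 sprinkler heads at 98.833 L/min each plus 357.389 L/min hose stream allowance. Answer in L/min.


Sprinkler demand = 24 * 98.833 = 2371.992 L/min
Total = 2371.992 + 357.389 = 2729.381 L/min

2729.381 L/min


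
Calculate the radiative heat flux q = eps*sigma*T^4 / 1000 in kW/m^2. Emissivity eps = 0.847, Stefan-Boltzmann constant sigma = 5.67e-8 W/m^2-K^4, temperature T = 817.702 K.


T^4 = 4.4707e+11
q = 0.847 * 5.67e-8 * 4.4707e+11 / 1000 = 21.471 kW/m^2

21.471 kW/m^2


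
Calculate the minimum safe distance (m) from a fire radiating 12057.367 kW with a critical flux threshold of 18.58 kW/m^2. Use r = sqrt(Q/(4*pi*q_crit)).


4*pi*q_crit = 233.48
Q/(4*pi*q_crit) = 51.641
r = sqrt(51.641) = 7.1862 m

7.1862 m


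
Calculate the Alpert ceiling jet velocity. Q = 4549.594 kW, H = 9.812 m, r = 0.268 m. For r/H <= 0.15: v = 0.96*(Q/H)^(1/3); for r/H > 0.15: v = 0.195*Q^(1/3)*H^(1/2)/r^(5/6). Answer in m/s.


r/H = 0.268 / 9.812 = 0.027313
r/H <= 0.15, so v = 0.96*(Q/H)^(1/3)
Q/H = 463.68
(Q/H)^(1/3) = 7.7400
v = 0.96 * 7.7400 = 7.4304 m/s

7.4304 m/s


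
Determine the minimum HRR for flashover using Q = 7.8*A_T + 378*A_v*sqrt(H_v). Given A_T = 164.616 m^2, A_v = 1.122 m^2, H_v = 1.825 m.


7.8*A_T = 1284.0
sqrt(H_v) = 1.3509
378*A_v*sqrt(H_v) = 572.95
Q = 1284.0 + 572.95 = 1857.0 kW

1857.0 kW


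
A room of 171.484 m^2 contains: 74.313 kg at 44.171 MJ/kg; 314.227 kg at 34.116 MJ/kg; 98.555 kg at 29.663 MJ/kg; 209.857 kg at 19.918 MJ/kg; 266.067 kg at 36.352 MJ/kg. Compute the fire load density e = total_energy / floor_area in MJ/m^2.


Total energy = 74.313*44.171 + 314.227*34.116 + 98.555*29.663 + 209.857*19.918 + 266.067*36.352
= 3282.480 + 10720.17 + 2923.437 + 4179.932 + 9672.068
= 30778.08 MJ
e = 30778.08 / 171.484 = 179.48 MJ/m^2

179.48 MJ/m^2


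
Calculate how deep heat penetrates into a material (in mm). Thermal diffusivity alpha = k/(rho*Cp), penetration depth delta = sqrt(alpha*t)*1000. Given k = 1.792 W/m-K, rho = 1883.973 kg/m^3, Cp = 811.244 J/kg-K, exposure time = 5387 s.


alpha = 1.792 / (1883.973 * 811.244) = 1.1725e-06 m^2/s
alpha * t = 0.0063162
delta = sqrt(0.0063162) * 1000 = 79.475 mm

79.475 mm


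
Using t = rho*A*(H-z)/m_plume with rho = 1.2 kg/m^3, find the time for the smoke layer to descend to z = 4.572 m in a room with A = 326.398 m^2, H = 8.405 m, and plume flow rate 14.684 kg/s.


H - z = 3.833 m
t = 1.2 * 326.398 * 3.833 / 14.684 = 102.24 s

102.24 s


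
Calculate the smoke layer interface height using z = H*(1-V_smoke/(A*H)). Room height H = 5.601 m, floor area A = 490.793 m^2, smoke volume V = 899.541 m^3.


V/(A*H) = 0.32723
1 - 0.32723 = 0.67277
z = 5.601 * 0.67277 = 3.7682 m

3.7682 m


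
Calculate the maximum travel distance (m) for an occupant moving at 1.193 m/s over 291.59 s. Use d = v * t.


d = 1.193 * 291.59 = 347.87 m

347.87 m


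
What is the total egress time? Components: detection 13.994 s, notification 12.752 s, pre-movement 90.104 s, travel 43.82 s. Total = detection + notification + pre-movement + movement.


Total = 13.994 + 12.752 + 90.104 + 43.82 = 160.67 s

160.67 s


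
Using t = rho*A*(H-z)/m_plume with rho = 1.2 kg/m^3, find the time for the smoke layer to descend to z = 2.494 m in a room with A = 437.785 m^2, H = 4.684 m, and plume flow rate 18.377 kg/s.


H - z = 2.19 m
t = 1.2 * 437.785 * 2.19 / 18.377 = 62.605 s

62.605 s


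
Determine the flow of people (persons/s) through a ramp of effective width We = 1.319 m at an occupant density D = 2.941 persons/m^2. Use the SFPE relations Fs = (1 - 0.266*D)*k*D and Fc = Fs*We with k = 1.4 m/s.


1 - 0.266*D = 1 - 0.266*2.941 = 0.21769
Fs = 0.21769 * 1.4 * 2.941 = 0.89633 persons/(s*m)
Fc = 0.89633 * 1.319 = 1.1823 persons/s

1.1823 persons/s


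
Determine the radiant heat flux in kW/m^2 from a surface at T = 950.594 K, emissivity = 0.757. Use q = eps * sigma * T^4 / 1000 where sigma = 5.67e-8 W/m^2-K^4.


T^4 = 8.1655e+11
q = 0.757 * 5.67e-8 * 8.1655e+11 / 1000 = 35.048 kW/m^2

35.048 kW/m^2


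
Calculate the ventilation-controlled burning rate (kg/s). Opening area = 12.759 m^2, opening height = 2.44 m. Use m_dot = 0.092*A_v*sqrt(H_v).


sqrt(H_v) = 1.5620
m_dot = 0.092 * 12.759 * 1.5620 = 1.8336 kg/s

1.8336 kg/s


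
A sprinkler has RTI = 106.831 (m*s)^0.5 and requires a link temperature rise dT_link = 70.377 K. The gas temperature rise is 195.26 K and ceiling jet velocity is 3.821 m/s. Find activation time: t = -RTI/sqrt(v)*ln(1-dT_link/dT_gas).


dT_link/dT_gas = 0.36043
ln(1 - 0.36043) = -0.44695
t = -106.831 / sqrt(3.821) * -0.44695 = 24.427 s

24.427 s


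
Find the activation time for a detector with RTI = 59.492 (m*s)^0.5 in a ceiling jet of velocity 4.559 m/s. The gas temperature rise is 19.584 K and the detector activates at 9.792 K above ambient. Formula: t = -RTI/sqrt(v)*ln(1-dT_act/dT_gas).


dT_act/dT_gas = 0.5
ln(1 - 0.5) = -0.69315
t = -59.492 / sqrt(4.559) * -0.69315 = 19.313 s

19.313 s


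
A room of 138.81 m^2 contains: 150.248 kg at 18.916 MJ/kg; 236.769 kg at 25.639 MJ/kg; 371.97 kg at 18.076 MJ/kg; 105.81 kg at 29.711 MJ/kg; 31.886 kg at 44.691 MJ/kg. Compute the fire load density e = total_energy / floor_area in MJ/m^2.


Total energy = 150.248*18.916 + 236.769*25.639 + 371.97*18.076 + 105.81*29.711 + 31.886*44.691
= 2842.091 + 6070.520 + 6723.730 + 3143.721 + 1425.017
= 20205.08 MJ
e = 20205.08 / 138.81 = 145.56 MJ/m^2

145.56 MJ/m^2


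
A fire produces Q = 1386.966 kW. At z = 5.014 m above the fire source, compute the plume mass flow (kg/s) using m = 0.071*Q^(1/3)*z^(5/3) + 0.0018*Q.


Q^(1/3) = 11.152
z^(5/3) = 14.688
First term = 0.071 * 11.152 * 14.688 = 11.630
Second term = 0.0018 * 1386.966 = 2.4965
m = 14.127 kg/s

14.127 kg/s


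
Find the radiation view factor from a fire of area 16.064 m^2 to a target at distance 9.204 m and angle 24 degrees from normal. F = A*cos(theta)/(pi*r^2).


cos(24 deg) = 0.91355
pi*r^2 = 266.14
F = 16.064 * 0.91355 / 266.14 = 0.055142

0.055142


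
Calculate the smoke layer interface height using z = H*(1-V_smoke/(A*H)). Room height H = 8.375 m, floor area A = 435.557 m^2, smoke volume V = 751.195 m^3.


V/(A*H) = 0.20593
1 - 0.20593 = 0.79407
z = 8.375 * 0.79407 = 6.6503 m

6.6503 m


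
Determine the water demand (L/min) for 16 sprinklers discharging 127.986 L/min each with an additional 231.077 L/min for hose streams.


Sprinkler demand = 16 * 127.986 = 2047.776 L/min
Total = 2047.776 + 231.077 = 2278.853 L/min

2278.853 L/min


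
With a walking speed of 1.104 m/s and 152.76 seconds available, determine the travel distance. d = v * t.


d = 1.104 * 152.76 = 168.65 m

168.65 m


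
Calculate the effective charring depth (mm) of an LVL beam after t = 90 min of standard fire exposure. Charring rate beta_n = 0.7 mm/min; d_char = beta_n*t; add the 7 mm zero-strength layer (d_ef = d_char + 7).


d_char = 0.7 * 90 = 63 mm
d_ef = 63 + 1.0*7 = 70 mm

70 mm


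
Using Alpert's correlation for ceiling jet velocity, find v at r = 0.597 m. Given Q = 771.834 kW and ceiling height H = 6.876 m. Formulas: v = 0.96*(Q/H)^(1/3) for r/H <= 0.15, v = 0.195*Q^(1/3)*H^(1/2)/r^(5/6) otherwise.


r/H = 0.597 / 6.876 = 0.086824
r/H <= 0.15, so v = 0.96*(Q/H)^(1/3)
Q/H = 112.25
(Q/H)^(1/3) = 4.8239
v = 0.96 * 4.8239 = 4.6309 m/s

4.6309 m/s


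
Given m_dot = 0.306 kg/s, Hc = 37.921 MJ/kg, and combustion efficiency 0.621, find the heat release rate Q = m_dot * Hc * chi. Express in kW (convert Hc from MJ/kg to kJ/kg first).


Hc = 37.921 MJ/kg = 37.921 * 1000 kJ/kg = 37921 kJ/kg
Q = 0.306 kg/s * 37921 kJ/kg * 0.621 = 7206.0 kW

7206.0 kW


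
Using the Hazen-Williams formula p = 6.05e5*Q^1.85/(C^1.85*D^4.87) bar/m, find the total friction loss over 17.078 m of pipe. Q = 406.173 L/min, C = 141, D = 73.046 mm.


Q^1.85 = 67006
C^1.85 = 9463.6
D^4.87 = 1.1905e+09
p/m = 0.0035983 bar/m
p_total = 0.0035983 * 17.078 = 0.061452 bar

0.061452 bar


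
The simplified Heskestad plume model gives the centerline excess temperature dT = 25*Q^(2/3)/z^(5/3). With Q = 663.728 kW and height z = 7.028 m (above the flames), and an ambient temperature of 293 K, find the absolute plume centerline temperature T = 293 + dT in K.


Q^(2/3) = 76.090
z^(5/3) = 25.786
dT = 25 * 76.090 / 25.786 = 73.770 K
T = 293 + 73.770 = 366.77 K

366.77 K


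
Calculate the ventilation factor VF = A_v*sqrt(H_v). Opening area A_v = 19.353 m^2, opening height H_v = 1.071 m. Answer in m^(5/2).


sqrt(H_v) = 1.0349
VF = 19.353 * 1.0349 = 20.028 m^(5/2)

20.028 m^(5/2)


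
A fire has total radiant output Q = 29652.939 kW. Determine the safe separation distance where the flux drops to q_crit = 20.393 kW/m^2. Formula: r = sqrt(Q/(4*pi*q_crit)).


4*pi*q_crit = 256.27
Q/(4*pi*q_crit) = 115.71
r = sqrt(115.71) = 10.757 m

10.757 m


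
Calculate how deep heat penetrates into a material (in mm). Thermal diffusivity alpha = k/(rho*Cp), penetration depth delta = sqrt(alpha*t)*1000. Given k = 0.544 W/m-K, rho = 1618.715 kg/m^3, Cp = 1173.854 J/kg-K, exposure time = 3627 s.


alpha = 0.544 / (1618.715 * 1173.854) = 2.8630e-07 m^2/s
alpha * t = 0.0010384
delta = sqrt(0.0010384) * 1000 = 32.224 mm

32.224 mm


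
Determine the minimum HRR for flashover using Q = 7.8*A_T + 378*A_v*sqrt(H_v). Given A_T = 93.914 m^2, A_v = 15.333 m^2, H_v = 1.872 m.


7.8*A_T = 732.53
sqrt(H_v) = 1.3682
378*A_v*sqrt(H_v) = 7930.0
Q = 732.53 + 7930.0 = 8662.5 kW

8662.5 kW


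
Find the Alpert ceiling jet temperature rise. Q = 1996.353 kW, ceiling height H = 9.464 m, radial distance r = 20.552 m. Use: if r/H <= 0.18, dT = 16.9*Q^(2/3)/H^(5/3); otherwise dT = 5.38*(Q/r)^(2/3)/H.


r/H = 20.552 / 9.464 = 2.1716
r/H > 0.18, so dT = 5.38*(Q/r)^(2/3)/H
Q/r = 97.137
(Q/r)^(2/3) = 21.131
dT = 5.38 * 21.131 / 9.464 = 12.012 K

12.012 K


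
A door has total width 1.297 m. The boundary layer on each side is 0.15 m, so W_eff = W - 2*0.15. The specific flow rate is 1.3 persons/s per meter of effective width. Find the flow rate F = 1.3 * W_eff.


W_eff = 1.297 - 0.30 = 0.997 m
F = 1.3 * 0.997 = 1.2961 persons/s

1.2961 persons/s


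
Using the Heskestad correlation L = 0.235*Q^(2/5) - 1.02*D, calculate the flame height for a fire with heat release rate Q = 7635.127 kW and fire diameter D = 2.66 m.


Q^(2/5) = 35.738
0.235 * Q^(2/5) = 8.3984
1.02 * D = 2.7132
L = 5.6852 m

5.6852 m


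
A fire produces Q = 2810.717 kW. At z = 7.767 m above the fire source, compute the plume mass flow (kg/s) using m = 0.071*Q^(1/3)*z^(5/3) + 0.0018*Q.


Q^(1/3) = 14.113
z^(5/3) = 30.462
First term = 0.071 * 14.113 * 30.462 = 30.522
Second term = 0.0018 * 2810.717 = 5.0593
m = 35.582 kg/s

35.582 kg/s


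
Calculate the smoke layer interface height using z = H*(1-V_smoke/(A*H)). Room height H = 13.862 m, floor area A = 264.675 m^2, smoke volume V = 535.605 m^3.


V/(A*H) = 0.14598
1 - 0.14598 = 0.85402
z = 13.862 * 0.85402 = 11.838 m

11.838 m


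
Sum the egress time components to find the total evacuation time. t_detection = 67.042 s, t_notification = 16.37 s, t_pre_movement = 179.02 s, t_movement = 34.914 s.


Total = 67.042 + 16.37 + 179.02 + 34.914 = 297.346 s

297.346 s


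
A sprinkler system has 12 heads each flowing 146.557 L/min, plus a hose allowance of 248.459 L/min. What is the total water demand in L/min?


Sprinkler demand = 12 * 146.557 = 1758.684 L/min
Total = 1758.684 + 248.459 = 2007.143 L/min

2007.143 L/min


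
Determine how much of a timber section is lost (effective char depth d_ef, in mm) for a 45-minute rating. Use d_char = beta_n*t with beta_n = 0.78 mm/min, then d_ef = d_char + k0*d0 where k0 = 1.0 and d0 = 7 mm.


d_char = 0.78 * 45 = 35.1 mm
d_ef = 35.1 + 1.0*7 = 42.1 mm

42.1 mm


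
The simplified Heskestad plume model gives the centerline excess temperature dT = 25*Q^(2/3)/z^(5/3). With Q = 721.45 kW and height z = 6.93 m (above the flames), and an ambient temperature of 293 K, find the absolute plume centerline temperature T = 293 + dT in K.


Q^(2/3) = 80.440
z^(5/3) = 25.190
dT = 25 * 80.440 / 25.190 = 79.834 K
T = 293 + 79.834 = 372.83 K

372.83 K


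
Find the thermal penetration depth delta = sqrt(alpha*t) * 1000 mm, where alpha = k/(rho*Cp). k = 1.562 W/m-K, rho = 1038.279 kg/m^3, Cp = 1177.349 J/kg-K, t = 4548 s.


alpha = 1.562 / (1038.279 * 1177.349) = 1.2778e-06 m^2/s
alpha * t = 0.0058114
delta = sqrt(0.0058114) * 1000 = 76.233 mm

76.233 mm


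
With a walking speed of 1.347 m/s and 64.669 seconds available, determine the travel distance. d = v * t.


d = 1.347 * 64.669 = 87.109 m

87.109 m


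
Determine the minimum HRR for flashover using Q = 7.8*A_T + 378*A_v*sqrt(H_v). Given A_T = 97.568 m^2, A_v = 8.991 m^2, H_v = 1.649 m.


7.8*A_T = 761.03
sqrt(H_v) = 1.2841
378*A_v*sqrt(H_v) = 4364.3
Q = 761.03 + 4364.3 = 5125.3 kW

5125.3 kW


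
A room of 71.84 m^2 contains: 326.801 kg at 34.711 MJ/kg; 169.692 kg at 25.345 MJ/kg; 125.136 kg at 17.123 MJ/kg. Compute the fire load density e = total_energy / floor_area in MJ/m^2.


Total energy = 326.801*34.711 + 169.692*25.345 + 125.136*17.123
= 11343.59 + 4300.844 + 2142.704
= 17787.14 MJ
e = 17787.14 / 71.84 = 247.59 MJ/m^2

247.59 MJ/m^2


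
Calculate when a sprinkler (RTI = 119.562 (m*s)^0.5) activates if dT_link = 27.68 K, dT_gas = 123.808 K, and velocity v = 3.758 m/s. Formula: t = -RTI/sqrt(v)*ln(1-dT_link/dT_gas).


dT_link/dT_gas = 0.22357
ln(1 - 0.22357) = -0.25305
t = -119.562 / sqrt(3.758) * -0.25305 = 15.607 s

15.607 s


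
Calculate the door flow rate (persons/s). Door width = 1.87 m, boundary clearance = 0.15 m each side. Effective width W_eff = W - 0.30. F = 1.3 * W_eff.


W_eff = 1.87 - 0.30 = 1.57 m
F = 1.3 * 1.57 = 2.041 persons/s

2.041 persons/s


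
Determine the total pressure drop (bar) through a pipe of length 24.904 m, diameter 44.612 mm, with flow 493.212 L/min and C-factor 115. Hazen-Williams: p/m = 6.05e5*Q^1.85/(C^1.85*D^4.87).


Q^1.85 = 95965
C^1.85 = 6490.7
D^4.87 = 1.0785e+08
p/m = 0.082937 bar/m
p_total = 0.082937 * 24.904 = 2.0655 bar

2.0655 bar


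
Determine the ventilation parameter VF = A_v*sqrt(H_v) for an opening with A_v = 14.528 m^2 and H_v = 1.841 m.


sqrt(H_v) = 1.3568
VF = 14.528 * 1.3568 = 19.712 m^(5/2)

19.712 m^(5/2)


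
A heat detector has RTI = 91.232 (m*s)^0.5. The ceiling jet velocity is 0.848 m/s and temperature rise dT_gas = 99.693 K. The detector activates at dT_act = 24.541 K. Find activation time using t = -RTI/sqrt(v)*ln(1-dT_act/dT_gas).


dT_act/dT_gas = 0.24617
ln(1 - 0.24617) = -0.28258
t = -91.232 / sqrt(0.848) * -0.28258 = 27.996 s

27.996 s


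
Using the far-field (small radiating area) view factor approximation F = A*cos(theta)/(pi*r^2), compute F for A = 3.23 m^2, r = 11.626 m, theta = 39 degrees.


cos(39 deg) = 0.77715
pi*r^2 = 424.63
F = 3.23 * 0.77715 / 424.63 = 0.0059115

0.0059115


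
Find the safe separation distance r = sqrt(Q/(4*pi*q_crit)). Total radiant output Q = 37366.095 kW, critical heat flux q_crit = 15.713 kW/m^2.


4*pi*q_crit = 197.46
Q/(4*pi*q_crit) = 189.24
r = sqrt(189.24) = 13.756 m

13.756 m


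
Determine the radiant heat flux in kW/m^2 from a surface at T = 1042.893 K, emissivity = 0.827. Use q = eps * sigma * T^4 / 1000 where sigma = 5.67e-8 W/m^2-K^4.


T^4 = 1.1829e+12
q = 0.827 * 5.67e-8 * 1.1829e+12 / 1000 = 55.469 kW/m^2

55.469 kW/m^2


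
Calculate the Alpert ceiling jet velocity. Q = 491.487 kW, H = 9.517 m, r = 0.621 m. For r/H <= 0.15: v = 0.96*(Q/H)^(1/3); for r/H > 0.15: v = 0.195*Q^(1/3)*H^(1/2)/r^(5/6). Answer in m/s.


r/H = 0.621 / 9.517 = 0.065252
r/H <= 0.15, so v = 0.96*(Q/H)^(1/3)
Q/H = 51.643
(Q/H)^(1/3) = 3.7240
v = 0.96 * 3.7240 = 3.5750 m/s

3.5750 m/s


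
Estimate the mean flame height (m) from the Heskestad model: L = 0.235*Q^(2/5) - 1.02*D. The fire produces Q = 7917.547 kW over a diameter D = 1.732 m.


Q^(2/5) = 36.261
0.235 * Q^(2/5) = 8.5213
1.02 * D = 1.7666
L = 6.7546 m

6.7546 m


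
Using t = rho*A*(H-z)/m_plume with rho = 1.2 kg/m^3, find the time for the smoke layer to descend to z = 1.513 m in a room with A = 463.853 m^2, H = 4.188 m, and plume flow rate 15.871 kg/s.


H - z = 2.675 m
t = 1.2 * 463.853 * 2.675 / 15.871 = 93.817 s

93.817 s


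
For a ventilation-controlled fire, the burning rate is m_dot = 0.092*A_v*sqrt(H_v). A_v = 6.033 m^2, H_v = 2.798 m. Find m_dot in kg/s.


sqrt(H_v) = 1.6727
m_dot = 0.092 * 6.033 * 1.6727 = 0.92842 kg/s

0.92842 kg/s


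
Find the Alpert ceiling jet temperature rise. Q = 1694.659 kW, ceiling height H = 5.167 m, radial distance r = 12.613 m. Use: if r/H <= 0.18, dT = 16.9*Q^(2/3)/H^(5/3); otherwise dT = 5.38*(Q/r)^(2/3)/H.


r/H = 12.613 / 5.167 = 2.4411
r/H > 0.18, so dT = 5.38*(Q/r)^(2/3)/H
Q/r = 134.36
(Q/r)^(2/3) = 26.233
dT = 5.38 * 26.233 / 5.167 = 27.314 K

27.314 K


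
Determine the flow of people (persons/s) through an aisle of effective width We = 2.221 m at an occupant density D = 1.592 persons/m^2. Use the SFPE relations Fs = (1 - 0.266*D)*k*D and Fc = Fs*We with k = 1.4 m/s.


1 - 0.266*D = 1 - 0.266*1.592 = 0.57653
Fs = 0.57653 * 1.4 * 1.592 = 1.2850 persons/(s*m)
Fc = 1.2850 * 2.221 = 2.8539 persons/s

2.8539 persons/s


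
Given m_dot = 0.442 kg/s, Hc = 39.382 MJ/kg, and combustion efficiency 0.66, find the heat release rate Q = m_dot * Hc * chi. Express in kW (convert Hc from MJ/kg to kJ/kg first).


Hc = 39.382 MJ/kg = 39.382 * 1000 kJ/kg = 39382 kJ/kg
Q = 0.442 kg/s * 39382 kJ/kg * 0.66 = 11489 kW

11489 kW


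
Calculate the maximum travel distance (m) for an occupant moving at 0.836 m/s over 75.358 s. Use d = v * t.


d = 0.836 * 75.358 = 62.999 m

62.999 m


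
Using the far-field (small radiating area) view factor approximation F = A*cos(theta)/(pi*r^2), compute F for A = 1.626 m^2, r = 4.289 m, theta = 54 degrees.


cos(54 deg) = 0.58779
pi*r^2 = 57.791
F = 1.626 * 0.58779 / 57.791 = 0.016538

0.016538


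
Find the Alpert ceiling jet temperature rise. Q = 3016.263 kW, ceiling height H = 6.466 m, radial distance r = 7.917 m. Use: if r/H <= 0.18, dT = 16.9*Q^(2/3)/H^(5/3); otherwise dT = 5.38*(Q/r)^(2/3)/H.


r/H = 7.917 / 6.466 = 1.2244
r/H > 0.18, so dT = 5.38*(Q/r)^(2/3)/H
Q/r = 380.99
(Q/r)^(2/3) = 52.554
dT = 5.38 * 52.554 / 6.466 = 43.727 K

43.727 K


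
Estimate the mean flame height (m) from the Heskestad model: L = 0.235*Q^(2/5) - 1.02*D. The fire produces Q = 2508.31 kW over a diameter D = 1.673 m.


Q^(2/5) = 22.896
0.235 * Q^(2/5) = 5.3805
1.02 * D = 1.7065
L = 3.6740 m

3.6740 m


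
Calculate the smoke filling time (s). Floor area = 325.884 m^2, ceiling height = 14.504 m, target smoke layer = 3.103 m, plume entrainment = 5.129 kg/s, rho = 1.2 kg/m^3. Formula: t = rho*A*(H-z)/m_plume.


H - z = 11.401 m
t = 1.2 * 325.884 * 11.401 / 5.129 = 869.27 s

869.27 s


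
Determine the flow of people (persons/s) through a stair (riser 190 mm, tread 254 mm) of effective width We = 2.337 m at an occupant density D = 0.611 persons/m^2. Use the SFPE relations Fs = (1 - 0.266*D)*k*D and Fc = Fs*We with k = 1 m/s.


1 - 0.266*D = 1 - 0.266*0.611 = 0.83747
Fs = 0.83747 * 1 * 0.611 = 0.51170 persons/(s*m)
Fc = 0.51170 * 2.337 = 1.1958 persons/s

1.1958 persons/s


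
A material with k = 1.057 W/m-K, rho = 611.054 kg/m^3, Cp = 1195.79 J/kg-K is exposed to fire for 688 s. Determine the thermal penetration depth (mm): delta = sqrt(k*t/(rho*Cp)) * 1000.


alpha = 1.057 / (611.054 * 1195.79) = 1.4466e-06 m^2/s
alpha * t = 0.00099524
delta = sqrt(0.00099524) * 1000 = 31.547 mm

31.547 mm


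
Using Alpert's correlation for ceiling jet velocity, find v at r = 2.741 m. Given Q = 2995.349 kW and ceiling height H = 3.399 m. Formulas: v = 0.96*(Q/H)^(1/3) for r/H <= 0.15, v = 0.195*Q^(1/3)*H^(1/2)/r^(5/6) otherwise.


r/H = 2.741 / 3.399 = 0.80641
r/H > 0.15, so v = 0.195*Q^(1/3)*H^(1/2)/r^(5/6)
Q^(1/3) = 14.415
H^(1/2) = 1.8436
r^(5/6) = 2.3170
v = 0.195 * 14.415 * 1.8436 / 2.3170 = 2.2367 m/s

2.2367 m/s


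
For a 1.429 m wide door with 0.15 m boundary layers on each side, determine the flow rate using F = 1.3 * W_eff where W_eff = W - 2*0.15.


W_eff = 1.429 - 0.30 = 1.129 m
F = 1.3 * 1.129 = 1.4677 persons/s

1.4677 persons/s


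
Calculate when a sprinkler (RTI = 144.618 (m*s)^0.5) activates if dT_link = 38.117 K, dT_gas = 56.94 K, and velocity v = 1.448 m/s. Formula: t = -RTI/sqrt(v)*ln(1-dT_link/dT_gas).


dT_link/dT_gas = 0.66942
ln(1 - 0.66942) = -1.1069
t = -144.618 / sqrt(1.448) * -1.1069 = 133.03 s

133.03 s


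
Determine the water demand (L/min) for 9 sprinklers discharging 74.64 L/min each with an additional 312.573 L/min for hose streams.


Sprinkler demand = 9 * 74.64 = 671.76 L/min
Total = 671.76 + 312.573 = 984.333 L/min

984.333 L/min


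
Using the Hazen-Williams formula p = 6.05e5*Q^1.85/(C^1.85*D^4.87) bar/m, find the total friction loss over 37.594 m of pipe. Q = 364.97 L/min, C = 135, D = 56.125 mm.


Q^1.85 = 54976
C^1.85 = 8732.1
D^4.87 = 3.2991e+08
p/m = 0.011546 bar/m
p_total = 0.011546 * 37.594 = 0.43405 bar

0.43405 bar


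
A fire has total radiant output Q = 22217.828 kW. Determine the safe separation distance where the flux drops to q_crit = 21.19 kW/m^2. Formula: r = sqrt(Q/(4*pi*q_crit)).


4*pi*q_crit = 266.28
Q/(4*pi*q_crit) = 83.437
r = sqrt(83.437) = 9.1344 m

9.1344 m


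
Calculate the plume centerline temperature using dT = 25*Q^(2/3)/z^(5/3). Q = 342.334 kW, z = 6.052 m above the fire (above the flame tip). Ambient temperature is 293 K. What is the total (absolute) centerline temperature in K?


Q^(2/3) = 48.937
z^(5/3) = 20.099
dT = 25 * 48.937 / 20.099 = 60.871 K
T = 293 + 60.871 = 353.87 K

353.87 K


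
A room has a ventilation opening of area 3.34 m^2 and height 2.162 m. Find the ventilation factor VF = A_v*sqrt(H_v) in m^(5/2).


sqrt(H_v) = 1.4704
VF = 3.34 * 1.4704 = 4.9110 m^(5/2)

4.9110 m^(5/2)


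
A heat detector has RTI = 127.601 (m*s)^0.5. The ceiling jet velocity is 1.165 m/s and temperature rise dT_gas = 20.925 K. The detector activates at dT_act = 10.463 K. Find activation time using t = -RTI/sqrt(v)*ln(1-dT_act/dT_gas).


dT_act/dT_gas = 0.50002
ln(1 - 0.50002) = -0.69319
t = -127.601 / sqrt(1.165) * -0.69319 = 81.950 s

81.950 s


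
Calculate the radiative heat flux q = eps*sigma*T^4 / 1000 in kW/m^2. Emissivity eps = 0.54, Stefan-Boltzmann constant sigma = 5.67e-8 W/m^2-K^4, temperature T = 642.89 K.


T^4 = 1.7082e+11
q = 0.54 * 5.67e-8 * 1.7082e+11 / 1000 = 5.2303 kW/m^2

5.2303 kW/m^2


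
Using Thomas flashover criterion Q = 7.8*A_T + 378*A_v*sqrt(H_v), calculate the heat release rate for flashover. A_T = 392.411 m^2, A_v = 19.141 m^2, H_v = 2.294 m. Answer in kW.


7.8*A_T = 3060.8
sqrt(H_v) = 1.5146
378*A_v*sqrt(H_v) = 10959
Q = 3060.8 + 10959 = 14019 kW

14019 kW


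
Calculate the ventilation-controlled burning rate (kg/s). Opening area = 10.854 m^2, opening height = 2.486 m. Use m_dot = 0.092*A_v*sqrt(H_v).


sqrt(H_v) = 1.5767
m_dot = 0.092 * 10.854 * 1.5767 = 1.5744 kg/s

1.5744 kg/s


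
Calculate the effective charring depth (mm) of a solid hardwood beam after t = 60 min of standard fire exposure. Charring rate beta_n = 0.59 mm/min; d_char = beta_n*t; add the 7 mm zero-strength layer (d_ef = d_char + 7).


d_char = 0.59 * 60 = 35.4 mm
d_ef = 35.4 + 1.0*7 = 42.4 mm

42.4 mm


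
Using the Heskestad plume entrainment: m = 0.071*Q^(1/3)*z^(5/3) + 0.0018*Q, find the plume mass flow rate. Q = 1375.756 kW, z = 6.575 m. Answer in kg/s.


Q^(1/3) = 11.122
z^(5/3) = 23.076
First term = 0.071 * 11.122 * 23.076 = 18.222
Second term = 0.0018 * 1375.756 = 2.4764
m = 20.698 kg/s

20.698 kg/s


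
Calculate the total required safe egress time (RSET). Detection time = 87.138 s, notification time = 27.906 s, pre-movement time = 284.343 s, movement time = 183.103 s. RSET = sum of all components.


Total = 87.138 + 27.906 + 284.343 + 183.103 = 582.49 s

582.49 s


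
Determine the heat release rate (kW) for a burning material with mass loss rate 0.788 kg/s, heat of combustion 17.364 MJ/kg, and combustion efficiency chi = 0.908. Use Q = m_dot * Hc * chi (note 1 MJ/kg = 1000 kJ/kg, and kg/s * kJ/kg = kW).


Hc = 17.364 MJ/kg = 17.364 * 1000 kJ/kg = 17364 kJ/kg
Q = 0.788 kg/s * 17364 kJ/kg * 0.908 = 12424 kW

12424 kW


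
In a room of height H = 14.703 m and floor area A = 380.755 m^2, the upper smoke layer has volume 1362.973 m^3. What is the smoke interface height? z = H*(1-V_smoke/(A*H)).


V/(A*H) = 0.24346
1 - 0.24346 = 0.75654
z = 14.703 * 0.75654 = 11.123 m

11.123 m


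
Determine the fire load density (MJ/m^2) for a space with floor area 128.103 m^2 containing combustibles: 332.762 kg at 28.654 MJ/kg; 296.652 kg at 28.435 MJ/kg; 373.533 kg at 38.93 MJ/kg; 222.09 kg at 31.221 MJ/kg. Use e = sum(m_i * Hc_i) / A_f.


Total energy = 332.762*28.654 + 296.652*28.435 + 373.533*38.93 + 222.09*31.221
= 9534.962 + 8435.300 + 14541.64 + 6933.872
= 39445.77 MJ
e = 39445.77 / 128.103 = 307.92 MJ/m^2

307.92 MJ/m^2


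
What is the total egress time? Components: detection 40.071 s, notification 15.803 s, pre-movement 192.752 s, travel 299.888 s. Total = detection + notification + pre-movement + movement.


Total = 40.071 + 15.803 + 192.752 + 299.888 = 548.514 s

548.514 s


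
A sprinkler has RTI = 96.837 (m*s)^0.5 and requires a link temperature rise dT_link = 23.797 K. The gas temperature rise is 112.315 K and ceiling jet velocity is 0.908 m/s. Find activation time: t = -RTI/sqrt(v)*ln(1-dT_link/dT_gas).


dT_link/dT_gas = 0.21188
ln(1 - 0.21188) = -0.23810
t = -96.837 / sqrt(0.908) * -0.23810 = 24.197 s

24.197 s


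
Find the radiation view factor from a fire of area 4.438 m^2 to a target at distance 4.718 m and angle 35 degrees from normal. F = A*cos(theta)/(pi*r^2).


cos(35 deg) = 0.81915
pi*r^2 = 69.930
F = 4.438 * 0.81915 / 69.930 = 0.051986

0.051986


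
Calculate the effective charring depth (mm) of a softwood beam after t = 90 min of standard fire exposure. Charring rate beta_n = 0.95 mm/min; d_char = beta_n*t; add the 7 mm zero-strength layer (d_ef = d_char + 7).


d_char = 0.95 * 90 = 85.5 mm
d_ef = 85.5 + 1.0*7 = 92.5 mm

92.5 mm


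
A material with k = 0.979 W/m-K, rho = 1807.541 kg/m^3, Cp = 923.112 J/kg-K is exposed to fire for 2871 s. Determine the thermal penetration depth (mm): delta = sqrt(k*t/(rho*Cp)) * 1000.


alpha = 0.979 / (1807.541 * 923.112) = 5.8673e-07 m^2/s
alpha * t = 0.0016845
delta = sqrt(0.0016845) * 1000 = 41.043 mm

41.043 mm


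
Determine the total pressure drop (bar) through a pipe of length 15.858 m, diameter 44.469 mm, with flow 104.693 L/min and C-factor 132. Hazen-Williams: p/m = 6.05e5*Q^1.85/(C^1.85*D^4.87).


Q^1.85 = 5455.7
C^1.85 = 8376.5
D^4.87 = 1.0618e+08
p/m = 0.0037111 bar/m
p_total = 0.0037111 * 15.858 = 0.058851 bar

0.058851 bar


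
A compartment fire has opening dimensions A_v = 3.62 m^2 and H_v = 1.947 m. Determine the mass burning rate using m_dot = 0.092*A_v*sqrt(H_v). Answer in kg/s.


sqrt(H_v) = 1.3953
m_dot = 0.092 * 3.62 * 1.3953 = 0.46471 kg/s

0.46471 kg/s


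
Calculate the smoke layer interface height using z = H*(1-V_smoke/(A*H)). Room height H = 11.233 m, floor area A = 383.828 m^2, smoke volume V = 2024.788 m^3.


V/(A*H) = 0.46962
1 - 0.46962 = 0.53038
z = 11.233 * 0.53038 = 5.9578 m

5.9578 m


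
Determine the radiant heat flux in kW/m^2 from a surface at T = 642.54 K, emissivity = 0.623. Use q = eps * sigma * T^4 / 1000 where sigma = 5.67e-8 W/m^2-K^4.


T^4 = 1.7045e+11
q = 0.623 * 5.67e-8 * 1.7045e+11 / 1000 = 6.0210 kW/m^2

6.0210 kW/m^2


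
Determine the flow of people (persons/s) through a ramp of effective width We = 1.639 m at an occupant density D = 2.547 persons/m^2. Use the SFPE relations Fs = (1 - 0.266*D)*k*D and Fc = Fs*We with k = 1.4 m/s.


1 - 0.266*D = 1 - 0.266*2.547 = 0.32250
Fs = 0.32250 * 1.4 * 2.547 = 1.1500 persons/(s*m)
Fc = 1.1500 * 1.639 = 1.8848 persons/s

1.8848 persons/s


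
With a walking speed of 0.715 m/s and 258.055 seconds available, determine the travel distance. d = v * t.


d = 0.715 * 258.055 = 184.51 m

184.51 m


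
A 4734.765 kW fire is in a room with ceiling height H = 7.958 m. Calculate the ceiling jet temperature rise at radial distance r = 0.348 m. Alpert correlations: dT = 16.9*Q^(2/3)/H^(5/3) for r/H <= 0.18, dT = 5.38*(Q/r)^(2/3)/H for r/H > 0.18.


r/H = 0.348 / 7.958 = 0.043730
r/H <= 0.18, so dT = 16.9*Q^(2/3)/H^(5/3)
Q^(2/3) = 281.97
H^(5/3) = 31.720
dT = 16.9 * 281.97 / 31.720 = 150.23 K

150.23 K


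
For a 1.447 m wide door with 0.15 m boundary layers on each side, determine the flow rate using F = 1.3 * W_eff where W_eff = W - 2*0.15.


W_eff = 1.447 - 0.30 = 1.147 m
F = 1.3 * 1.147 = 1.4911 persons/s

1.4911 persons/s


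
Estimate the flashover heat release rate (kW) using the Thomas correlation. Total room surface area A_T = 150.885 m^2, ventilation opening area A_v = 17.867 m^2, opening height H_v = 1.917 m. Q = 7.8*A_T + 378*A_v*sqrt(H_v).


7.8*A_T = 1176.903
sqrt(H_v) = 1.3846
378*A_v*sqrt(H_v) = 9350.9
Q = 1176.903 + 9350.9 = 10528 kW

10528 kW


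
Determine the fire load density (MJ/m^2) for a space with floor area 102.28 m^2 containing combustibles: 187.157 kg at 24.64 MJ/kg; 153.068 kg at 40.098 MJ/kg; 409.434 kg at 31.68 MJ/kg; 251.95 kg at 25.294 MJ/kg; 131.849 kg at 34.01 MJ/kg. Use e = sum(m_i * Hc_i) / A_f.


Total energy = 187.157*24.64 + 153.068*40.098 + 409.434*31.68 + 251.95*25.294 + 131.849*34.01
= 4611.548 + 6137.721 + 12970.87 + 6372.823 + 4484.184
= 34577.15 MJ
e = 34577.15 / 102.28 = 338.06 MJ/m^2

338.06 MJ/m^2


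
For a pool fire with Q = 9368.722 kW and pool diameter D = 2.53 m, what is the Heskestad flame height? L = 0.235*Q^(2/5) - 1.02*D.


Q^(2/5) = 38.786
0.235 * Q^(2/5) = 9.1147
1.02 * D = 2.5806
L = 6.5341 m

6.5341 m


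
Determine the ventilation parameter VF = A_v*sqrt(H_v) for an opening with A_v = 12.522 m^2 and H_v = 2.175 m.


sqrt(H_v) = 1.4748
VF = 12.522 * 1.4748 = 18.467 m^(5/2)

18.467 m^(5/2)


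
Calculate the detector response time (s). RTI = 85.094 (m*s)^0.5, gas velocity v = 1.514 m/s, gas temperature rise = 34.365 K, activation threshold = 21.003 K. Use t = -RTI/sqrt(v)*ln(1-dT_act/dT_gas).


dT_act/dT_gas = 0.61117
ln(1 - 0.61117) = -0.94462
t = -85.094 / sqrt(1.514) * -0.94462 = 65.327 s

65.327 s


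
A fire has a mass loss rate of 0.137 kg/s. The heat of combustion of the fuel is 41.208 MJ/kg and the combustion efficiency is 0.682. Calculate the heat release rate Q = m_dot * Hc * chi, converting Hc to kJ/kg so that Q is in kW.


Hc = 41.208 MJ/kg = 41.208 * 1000 kJ/kg = 41208 kJ/kg
Q = 0.137 kg/s * 41208 kJ/kg * 0.682 = 3850.2 kW

3850.2 kW


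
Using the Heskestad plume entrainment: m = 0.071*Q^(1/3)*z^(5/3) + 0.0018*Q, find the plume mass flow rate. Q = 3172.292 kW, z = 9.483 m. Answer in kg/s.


Q^(1/3) = 14.693
z^(5/3) = 42.486
First term = 0.071 * 14.693 * 42.486 = 44.323
Second term = 0.0018 * 3172.292 = 5.7101
m = 50.033 kg/s

50.033 kg/s


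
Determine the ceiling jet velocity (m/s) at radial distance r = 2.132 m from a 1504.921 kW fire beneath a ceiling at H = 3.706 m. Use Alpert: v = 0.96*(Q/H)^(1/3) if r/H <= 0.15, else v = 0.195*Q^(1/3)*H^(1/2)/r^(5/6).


r/H = 2.132 / 3.706 = 0.57528
r/H > 0.15, so v = 0.195*Q^(1/3)*H^(1/2)/r^(5/6)
Q^(1/3) = 11.460
H^(1/2) = 1.9251
r^(5/6) = 1.8793
v = 0.195 * 11.460 * 1.9251 / 1.8793 = 2.2891 m/s

2.2891 m/s


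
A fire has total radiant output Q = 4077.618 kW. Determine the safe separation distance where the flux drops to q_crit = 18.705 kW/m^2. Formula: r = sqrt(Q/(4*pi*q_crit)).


4*pi*q_crit = 235.05
Q/(4*pi*q_crit) = 17.348
r = sqrt(17.348) = 4.1650 m

4.1650 m


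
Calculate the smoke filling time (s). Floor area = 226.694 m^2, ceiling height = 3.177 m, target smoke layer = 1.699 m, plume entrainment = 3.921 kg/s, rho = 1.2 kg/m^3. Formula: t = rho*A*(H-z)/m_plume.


H - z = 1.478 m
t = 1.2 * 226.694 * 1.478 / 3.921 = 102.54 s

102.54 s
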